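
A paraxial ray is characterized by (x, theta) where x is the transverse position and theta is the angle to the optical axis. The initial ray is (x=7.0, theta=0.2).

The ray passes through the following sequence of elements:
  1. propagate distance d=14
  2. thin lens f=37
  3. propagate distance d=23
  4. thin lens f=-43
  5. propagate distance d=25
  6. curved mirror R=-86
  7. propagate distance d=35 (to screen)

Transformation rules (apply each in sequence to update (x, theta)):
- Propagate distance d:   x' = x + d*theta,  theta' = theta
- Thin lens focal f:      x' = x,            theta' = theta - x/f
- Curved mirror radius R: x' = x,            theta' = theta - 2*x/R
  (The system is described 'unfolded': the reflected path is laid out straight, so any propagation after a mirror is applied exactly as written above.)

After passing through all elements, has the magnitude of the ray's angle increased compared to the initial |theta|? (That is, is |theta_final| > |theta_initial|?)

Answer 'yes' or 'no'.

Initial: x=7.0000 theta=0.2000
After 1 (propagate distance d=14): x=9.8000 theta=0.2000
After 2 (thin lens f=37): x=9.8000 theta=-12/185 (≈-0.0649)
After 3 (propagate distance d=23): x=1537/185 (≈8.3081) theta=-12/185 (≈-0.0649)
After 4 (thin lens f=-43): x=1537/185 (≈8.3081) theta=1021/7955 (≈0.1283)
After 5 (propagate distance d=25): x=91616/7955 (≈11.5168) theta=1021/7955 (≈0.1283)
After 6 (curved mirror R=-86): x=91616/7955 (≈11.5168) theta=135519/342065 (≈0.3962)
After 7 (propagate distance d=35 (to screen)): x=8682653/342065 (≈25.3831) theta=135519/342065 (≈0.3962)
|theta_initial|=0.2000 |theta_final|=135519/342065 (≈0.3962) -> increased

Answer: yes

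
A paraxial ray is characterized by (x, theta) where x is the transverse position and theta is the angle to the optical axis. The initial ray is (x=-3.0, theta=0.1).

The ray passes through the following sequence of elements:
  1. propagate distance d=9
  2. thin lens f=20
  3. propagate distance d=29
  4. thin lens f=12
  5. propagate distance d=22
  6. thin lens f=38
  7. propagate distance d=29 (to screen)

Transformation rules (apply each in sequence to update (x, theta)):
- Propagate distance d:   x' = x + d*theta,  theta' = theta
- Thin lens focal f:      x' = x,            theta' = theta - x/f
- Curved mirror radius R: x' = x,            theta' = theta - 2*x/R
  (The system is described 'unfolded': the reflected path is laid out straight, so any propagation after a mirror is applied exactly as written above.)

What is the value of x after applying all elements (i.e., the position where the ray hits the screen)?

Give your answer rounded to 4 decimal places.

Answer: -3.0378

Derivation:
Initial: x=-3.0000 theta=0.1000
After 1 (propagate distance d=9): x=-2.1000 theta=0.1000
After 2 (thin lens f=20): x=-2.1000 theta=0.2050
After 3 (propagate distance d=29): x=3.8450 theta=0.2050
After 4 (thin lens f=12): x=3.8450 theta=-277/2400 (≈-0.1154)
After 5 (propagate distance d=22): x=1567/1200 (≈1.3058) theta=-277/2400 (≈-0.1154)
After 6 (thin lens f=38): x=1567/1200 (≈1.3058) theta=-683/4560 (≈-0.1498)
After 7 (propagate distance d=29 (to screen)): x=-34631/11400 (≈-3.0378) theta=-683/4560 (≈-0.1498)
Rounded to 4 decimal places: x = -3.0378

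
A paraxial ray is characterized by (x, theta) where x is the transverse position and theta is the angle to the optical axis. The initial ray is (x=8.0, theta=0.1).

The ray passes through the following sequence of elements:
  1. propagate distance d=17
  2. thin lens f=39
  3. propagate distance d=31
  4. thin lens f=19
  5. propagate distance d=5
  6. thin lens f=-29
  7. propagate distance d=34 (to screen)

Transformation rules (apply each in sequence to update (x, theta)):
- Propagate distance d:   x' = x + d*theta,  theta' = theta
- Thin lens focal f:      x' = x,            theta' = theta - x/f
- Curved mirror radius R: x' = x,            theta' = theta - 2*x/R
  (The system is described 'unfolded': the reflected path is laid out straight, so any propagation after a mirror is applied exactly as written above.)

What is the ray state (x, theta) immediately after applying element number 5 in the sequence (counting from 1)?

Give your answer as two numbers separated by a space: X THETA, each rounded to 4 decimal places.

Answer: 3.0067 -0.4166

Derivation:
Initial: x=8.0000 theta=0.1000
After 1 (propagate distance d=17): x=9.7000 theta=0.1000
After 2 (thin lens f=39): x=9.7000 theta=-29/195 (≈-0.1487)
After 3 (propagate distance d=31): x=397/78 (≈5.0897) theta=-29/195 (≈-0.1487)
After 4 (thin lens f=19): x=397/78 (≈5.0897) theta=-1029/2470 (≈-0.4166)
After 5 (propagate distance d=5): x=2228/741 (≈3.0067) theta=-1029/2470 (≈-0.4166)
Rounded to 4 decimal places: x = 3.0067, theta = -0.4166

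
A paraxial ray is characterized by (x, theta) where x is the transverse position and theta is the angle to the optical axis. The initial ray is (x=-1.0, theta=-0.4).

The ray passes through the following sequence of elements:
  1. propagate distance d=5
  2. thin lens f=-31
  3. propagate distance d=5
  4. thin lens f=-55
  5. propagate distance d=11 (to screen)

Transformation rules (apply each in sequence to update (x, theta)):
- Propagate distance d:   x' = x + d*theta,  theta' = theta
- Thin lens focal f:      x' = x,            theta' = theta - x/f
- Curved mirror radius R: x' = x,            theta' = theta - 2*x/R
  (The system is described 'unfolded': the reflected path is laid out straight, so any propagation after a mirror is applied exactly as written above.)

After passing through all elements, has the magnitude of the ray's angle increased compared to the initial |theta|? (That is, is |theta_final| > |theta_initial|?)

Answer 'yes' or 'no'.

Initial: x=-1.0000 theta=-0.4000
After 1 (propagate distance d=5): x=-3.0000 theta=-0.4000
After 2 (thin lens f=-31): x=-3.0000 theta=-77/155 (≈-0.4968)
After 3 (propagate distance d=5): x=-170/31 (≈-5.4839) theta=-77/155 (≈-0.4968)
After 4 (thin lens f=-55): x=-170/31 (≈-5.4839) theta=-1017/1705 (≈-0.5965)
After 5 (propagate distance d=11 (to screen)): x=-1867/155 (≈-12.0452) theta=-1017/1705 (≈-0.5965)
|theta_initial|=0.4000 |theta_final|=1017/1705 (≈0.5965) -> increased

Answer: yes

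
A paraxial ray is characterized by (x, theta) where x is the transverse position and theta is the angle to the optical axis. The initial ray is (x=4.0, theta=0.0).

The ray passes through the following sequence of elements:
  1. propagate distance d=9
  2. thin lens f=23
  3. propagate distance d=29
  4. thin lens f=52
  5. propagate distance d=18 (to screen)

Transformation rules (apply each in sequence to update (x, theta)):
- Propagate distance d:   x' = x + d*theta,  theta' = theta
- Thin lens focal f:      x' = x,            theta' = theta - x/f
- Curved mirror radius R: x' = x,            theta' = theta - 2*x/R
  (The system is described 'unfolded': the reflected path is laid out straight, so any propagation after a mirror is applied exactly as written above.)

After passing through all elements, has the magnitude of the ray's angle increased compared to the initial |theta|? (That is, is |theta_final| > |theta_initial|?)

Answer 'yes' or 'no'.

Answer: yes

Derivation:
Initial: x=4.0000 theta=0.0000
After 1 (propagate distance d=9): x=4.0000 theta=0.0000
After 2 (thin lens f=23): x=4.0000 theta=-4/23 (≈-0.1739)
After 3 (propagate distance d=29): x=-24/23 (≈-1.0435) theta=-4/23 (≈-0.1739)
After 4 (thin lens f=52): x=-24/23 (≈-1.0435) theta=-2/13 (≈-0.1538)
After 5 (propagate distance d=18 (to screen)): x=-1140/299 (≈-3.8127) theta=-2/13 (≈-0.1538)
|theta_initial|=0.0000 |theta_final|=2/13 (≈0.1538) -> increased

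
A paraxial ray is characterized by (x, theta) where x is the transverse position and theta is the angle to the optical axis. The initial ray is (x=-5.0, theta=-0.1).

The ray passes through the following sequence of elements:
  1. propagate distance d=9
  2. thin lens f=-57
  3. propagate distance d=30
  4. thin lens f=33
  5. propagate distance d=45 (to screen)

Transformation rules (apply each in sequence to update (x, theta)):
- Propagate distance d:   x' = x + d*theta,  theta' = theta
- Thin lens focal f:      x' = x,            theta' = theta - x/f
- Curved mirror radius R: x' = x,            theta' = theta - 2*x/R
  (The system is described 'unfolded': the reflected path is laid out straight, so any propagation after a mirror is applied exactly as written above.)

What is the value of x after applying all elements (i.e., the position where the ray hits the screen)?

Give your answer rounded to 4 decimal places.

Initial: x=-5.0000 theta=-0.1000
After 1 (propagate distance d=9): x=-5.9000 theta=-0.1000
After 2 (thin lens f=-57): x=-5.9000 theta=-58/285 (≈-0.2035)
After 3 (propagate distance d=30): x=-2281/190 (≈-12.0053) theta=-58/285 (≈-0.2035)
After 4 (thin lens f=33): x=-2281/190 (≈-12.0053) theta=67/418 (≈0.1603)
After 5 (propagate distance d=45 (to screen)): x=-5008/1045 (≈-4.7923) theta=67/418 (≈0.1603)
Rounded to 4 decimal places: x = -4.7923

Answer: -4.7923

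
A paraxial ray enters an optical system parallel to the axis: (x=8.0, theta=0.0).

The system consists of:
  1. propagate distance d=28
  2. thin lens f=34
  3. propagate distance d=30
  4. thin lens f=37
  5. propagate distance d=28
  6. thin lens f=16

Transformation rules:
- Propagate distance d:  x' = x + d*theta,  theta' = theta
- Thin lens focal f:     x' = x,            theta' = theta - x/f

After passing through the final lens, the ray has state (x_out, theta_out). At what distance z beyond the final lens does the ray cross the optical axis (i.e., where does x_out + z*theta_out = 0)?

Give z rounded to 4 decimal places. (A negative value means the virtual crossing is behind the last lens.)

Initial: x=8.0000 theta=0.0000
After 1 (propagate distance d=28): x=8.0000 theta=0.0000
After 2 (thin lens f=34): x=8.0000 theta=-4/17 (≈-0.2353)
After 3 (propagate distance d=30): x=16/17 (≈0.9412) theta=-4/17 (≈-0.2353)
After 4 (thin lens f=37): x=16/17 (≈0.9412) theta=-164/629 (≈-0.2607)
After 5 (propagate distance d=28): x=-4000/629 (≈-6.3593) theta=-164/629 (≈-0.2607)
After 6 (thin lens f=16): x=-4000/629 (≈-6.3593) theta=86/629 (≈0.1367)
z_focus = -x_out/theta_out = -(-4000/629)/(86/629) = 2000/43 ≈ 46.5116
Rounded to 4 decimal places: z = 46.5116

Answer: 46.5116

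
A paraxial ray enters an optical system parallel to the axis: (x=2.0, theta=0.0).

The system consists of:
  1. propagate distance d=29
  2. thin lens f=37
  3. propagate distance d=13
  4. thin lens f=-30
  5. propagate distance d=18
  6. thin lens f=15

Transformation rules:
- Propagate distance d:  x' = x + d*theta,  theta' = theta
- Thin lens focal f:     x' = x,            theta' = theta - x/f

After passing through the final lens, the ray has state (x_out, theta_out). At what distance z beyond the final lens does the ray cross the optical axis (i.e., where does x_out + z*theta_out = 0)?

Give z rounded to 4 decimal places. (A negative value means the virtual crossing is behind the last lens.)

Initial: x=2.0000 theta=0.0000
After 1 (propagate distance d=29): x=2.0000 theta=0.0000
After 2 (thin lens f=37): x=2.0000 theta=-2/37 (≈-0.0541)
After 3 (propagate distance d=13): x=48/37 (≈1.2973) theta=-2/37 (≈-0.0541)
After 4 (thin lens f=-30): x=48/37 (≈1.2973) theta=-2/185 (≈-0.0108)
After 5 (propagate distance d=18): x=204/185 (≈1.1027) theta=-2/185 (≈-0.0108)
After 6 (thin lens f=15): x=204/185 (≈1.1027) theta=-78/925 (≈-0.0843)
z_focus = -x_out/theta_out = -(204/185)/(-78/925) = 170/13 ≈ 13.0769
Rounded to 4 decimal places: z = 13.0769

Answer: 13.0769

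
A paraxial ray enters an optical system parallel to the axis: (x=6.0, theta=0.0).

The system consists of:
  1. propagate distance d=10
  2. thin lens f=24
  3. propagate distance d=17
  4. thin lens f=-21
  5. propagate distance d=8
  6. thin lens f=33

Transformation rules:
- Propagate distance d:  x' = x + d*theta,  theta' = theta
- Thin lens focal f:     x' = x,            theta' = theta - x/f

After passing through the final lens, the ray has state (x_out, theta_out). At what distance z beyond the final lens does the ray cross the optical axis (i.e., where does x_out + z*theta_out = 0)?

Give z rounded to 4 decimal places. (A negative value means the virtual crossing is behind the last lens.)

Answer: 2.3239

Derivation:
Initial: x=6.0000 theta=0.0000
After 1 (propagate distance d=10): x=6.0000 theta=0.0000
After 2 (thin lens f=24): x=6.0000 theta=-0.2500
After 3 (propagate distance d=17): x=1.7500 theta=-0.2500
After 4 (thin lens f=-21): x=1.7500 theta=-1/6 (≈-0.1667)
After 5 (propagate distance d=8): x=5/12 (≈0.4167) theta=-1/6 (≈-0.1667)
After 6 (thin lens f=33): x=5/12 (≈0.4167) theta=-71/396 (≈-0.1793)
z_focus = -x_out/theta_out = -(5/12)/(-71/396) = 165/71 ≈ 2.3239
Rounded to 4 decimal places: z = 2.3239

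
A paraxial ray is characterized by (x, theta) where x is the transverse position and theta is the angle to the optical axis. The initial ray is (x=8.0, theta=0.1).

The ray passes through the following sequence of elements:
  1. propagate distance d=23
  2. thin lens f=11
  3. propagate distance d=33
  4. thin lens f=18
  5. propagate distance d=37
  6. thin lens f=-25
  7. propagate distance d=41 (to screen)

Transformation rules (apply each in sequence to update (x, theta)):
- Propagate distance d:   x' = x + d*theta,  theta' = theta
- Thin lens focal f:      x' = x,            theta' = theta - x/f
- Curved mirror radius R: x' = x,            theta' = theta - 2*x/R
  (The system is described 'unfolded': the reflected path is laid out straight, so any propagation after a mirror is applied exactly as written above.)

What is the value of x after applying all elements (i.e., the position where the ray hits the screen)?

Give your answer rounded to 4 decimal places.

Initial: x=8.0000 theta=0.1000
After 1 (propagate distance d=23): x=10.3000 theta=0.1000
After 2 (thin lens f=11): x=10.3000 theta=-46/55 (≈-0.8364)
After 3 (propagate distance d=33): x=-17.3000 theta=-46/55 (≈-0.8364)
After 4 (thin lens f=18): x=-17.3000 theta=247/1980 (≈0.1247)
After 5 (propagate distance d=37): x=-5023/396 (≈-12.6843) theta=247/1980 (≈0.1247)
After 6 (thin lens f=-25): x=-5023/396 (≈-12.6843) theta=-947/2475 (≈-0.3826)
After 7 (propagate distance d=41 (to screen)): x=-280883/9900 (≈-28.3720) theta=-947/2475 (≈-0.3826)
Rounded to 4 decimal places: x = -28.3720

Answer: -28.3720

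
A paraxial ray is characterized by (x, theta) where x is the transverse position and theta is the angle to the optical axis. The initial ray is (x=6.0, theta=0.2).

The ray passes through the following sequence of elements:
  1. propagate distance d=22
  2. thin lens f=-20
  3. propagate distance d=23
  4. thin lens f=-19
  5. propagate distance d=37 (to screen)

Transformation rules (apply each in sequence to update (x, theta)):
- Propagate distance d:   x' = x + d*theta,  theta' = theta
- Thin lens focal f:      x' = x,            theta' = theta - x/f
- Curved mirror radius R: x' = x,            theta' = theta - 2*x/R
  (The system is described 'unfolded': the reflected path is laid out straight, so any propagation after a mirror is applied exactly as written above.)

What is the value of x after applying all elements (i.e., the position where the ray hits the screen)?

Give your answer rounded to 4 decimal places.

Initial: x=6.0000 theta=0.2000
After 1 (propagate distance d=22): x=10.4000 theta=0.2000
After 2 (thin lens f=-20): x=10.4000 theta=0.7200
After 3 (propagate distance d=23): x=26.9600 theta=0.7200
After 4 (thin lens f=-19): x=26.9600 theta=1016/475 (≈2.1389)
After 5 (propagate distance d=37 (to screen)): x=50398/475 (≈106.1011) theta=1016/475 (≈2.1389)
Rounded to 4 decimal places: x = 106.1011

Answer: 106.1011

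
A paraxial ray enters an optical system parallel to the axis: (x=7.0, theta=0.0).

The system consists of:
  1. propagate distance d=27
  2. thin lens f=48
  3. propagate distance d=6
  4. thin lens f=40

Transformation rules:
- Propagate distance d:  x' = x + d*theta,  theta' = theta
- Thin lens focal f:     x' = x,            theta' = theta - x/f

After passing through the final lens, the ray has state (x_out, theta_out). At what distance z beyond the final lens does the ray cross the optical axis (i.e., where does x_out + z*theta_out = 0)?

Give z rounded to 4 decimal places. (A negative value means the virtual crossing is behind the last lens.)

Answer: 20.4878

Derivation:
Initial: x=7.0000 theta=0.0000
After 1 (propagate distance d=27): x=7.0000 theta=0.0000
After 2 (thin lens f=48): x=7.0000 theta=-7/48 (≈-0.1458)
After 3 (propagate distance d=6): x=6.1250 theta=-7/48 (≈-0.1458)
After 4 (thin lens f=40): x=6.1250 theta=-287/960 (≈-0.2990)
z_focus = -x_out/theta_out = -(6.1250)/(-287/960) = 840/41 ≈ 20.4878
Rounded to 4 decimal places: z = 20.4878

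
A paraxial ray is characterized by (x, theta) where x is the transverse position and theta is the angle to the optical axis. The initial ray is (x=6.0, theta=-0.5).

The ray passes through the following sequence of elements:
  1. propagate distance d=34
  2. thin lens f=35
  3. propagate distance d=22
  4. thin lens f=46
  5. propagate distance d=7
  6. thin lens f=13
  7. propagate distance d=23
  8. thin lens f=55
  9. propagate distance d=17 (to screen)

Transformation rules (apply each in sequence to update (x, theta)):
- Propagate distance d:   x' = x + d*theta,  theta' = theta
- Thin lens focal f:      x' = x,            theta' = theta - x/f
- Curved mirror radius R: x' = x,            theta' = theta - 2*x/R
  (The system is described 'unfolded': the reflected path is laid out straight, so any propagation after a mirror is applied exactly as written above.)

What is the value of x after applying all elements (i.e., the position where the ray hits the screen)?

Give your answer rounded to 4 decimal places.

Initial: x=6.0000 theta=-0.5000
After 1 (propagate distance d=34): x=-11.0000 theta=-0.5000
After 2 (thin lens f=35): x=-11.0000 theta=-13/70 (≈-0.1857)
After 3 (propagate distance d=22): x=-528/35 (≈-15.0857) theta=-13/70 (≈-0.1857)
After 4 (thin lens f=46): x=-528/35 (≈-15.0857) theta=229/1610 (≈0.1422)
After 5 (propagate distance d=7): x=-4537/322 (≈-14.0901) theta=229/1610 (≈0.1422)
After 6 (thin lens f=13): x=-4537/322 (≈-14.0901) theta=141/115 (≈1.2261)
After 7 (propagate distance d=23): x=22717/1610 (≈14.1099) theta=141/115 (≈1.2261)
After 8 (thin lens f=55): x=22717/1610 (≈14.1099) theta=85853/88550 (≈0.9695)
After 9 (propagate distance d=17 (to screen)): x=1354468/44275 (≈30.5922) theta=85853/88550 (≈0.9695)
Rounded to 4 decimal places: x = 30.5922

Answer: 30.5922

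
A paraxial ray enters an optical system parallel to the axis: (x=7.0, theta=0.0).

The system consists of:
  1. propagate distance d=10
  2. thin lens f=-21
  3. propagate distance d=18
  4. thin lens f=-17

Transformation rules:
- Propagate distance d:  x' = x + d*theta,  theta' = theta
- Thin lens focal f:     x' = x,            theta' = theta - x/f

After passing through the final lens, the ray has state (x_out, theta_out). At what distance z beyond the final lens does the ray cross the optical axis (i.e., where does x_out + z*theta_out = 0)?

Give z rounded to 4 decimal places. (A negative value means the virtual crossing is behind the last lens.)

Answer: -11.8393

Derivation:
Initial: x=7.0000 theta=0.0000
After 1 (propagate distance d=10): x=7.0000 theta=0.0000
After 2 (thin lens f=-21): x=7.0000 theta=1/3 (≈0.3333)
After 3 (propagate distance d=18): x=13.0000 theta=1/3 (≈0.3333)
After 4 (thin lens f=-17): x=13.0000 theta=56/51 (≈1.0980)
z_focus = -x_out/theta_out = -(13.0000)/(56/51) = -663/56 ≈ -11.8393
Rounded to 4 decimal places: z = -11.8393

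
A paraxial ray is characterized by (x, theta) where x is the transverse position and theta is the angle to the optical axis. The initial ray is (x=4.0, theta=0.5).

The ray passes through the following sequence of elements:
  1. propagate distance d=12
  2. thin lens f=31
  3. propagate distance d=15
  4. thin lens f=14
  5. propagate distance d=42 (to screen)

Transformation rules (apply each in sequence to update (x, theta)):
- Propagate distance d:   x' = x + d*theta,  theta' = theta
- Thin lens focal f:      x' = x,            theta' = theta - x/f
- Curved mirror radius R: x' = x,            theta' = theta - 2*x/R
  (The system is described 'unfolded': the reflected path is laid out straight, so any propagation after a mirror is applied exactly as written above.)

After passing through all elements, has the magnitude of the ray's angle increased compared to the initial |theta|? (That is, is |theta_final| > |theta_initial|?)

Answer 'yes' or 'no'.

Initial: x=4.0000 theta=0.5000
After 1 (propagate distance d=12): x=10.0000 theta=0.5000
After 2 (thin lens f=31): x=10.0000 theta=11/62 (≈0.1774)
After 3 (propagate distance d=15): x=785/62 (≈12.6613) theta=11/62 (≈0.1774)
After 4 (thin lens f=14): x=785/62 (≈12.6613) theta=-631/868 (≈-0.7270)
After 5 (propagate distance d=42 (to screen)): x=-554/31 (≈-17.8710) theta=-631/868 (≈-0.7270)
|theta_initial|=0.5000 |theta_final|=631/868 (≈0.7270) -> increased

Answer: yes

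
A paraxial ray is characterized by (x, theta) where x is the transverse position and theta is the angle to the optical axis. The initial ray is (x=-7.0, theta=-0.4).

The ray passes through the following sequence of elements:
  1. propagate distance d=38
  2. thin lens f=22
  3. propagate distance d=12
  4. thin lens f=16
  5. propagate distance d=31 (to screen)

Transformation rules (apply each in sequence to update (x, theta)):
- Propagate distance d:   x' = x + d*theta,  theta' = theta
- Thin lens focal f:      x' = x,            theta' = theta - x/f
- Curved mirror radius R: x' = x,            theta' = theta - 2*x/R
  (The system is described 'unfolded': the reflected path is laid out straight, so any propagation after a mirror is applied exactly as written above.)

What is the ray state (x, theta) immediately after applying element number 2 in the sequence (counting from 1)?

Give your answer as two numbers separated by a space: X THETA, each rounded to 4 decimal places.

Initial: x=-7.0000 theta=-0.4000
After 1 (propagate distance d=38): x=-22.2000 theta=-0.4000
After 2 (thin lens f=22): x=-22.2000 theta=67/110 (≈0.6091)
Rounded to 4 decimal places: x = -22.2000, theta = 0.6091

Answer: -22.2000 0.6091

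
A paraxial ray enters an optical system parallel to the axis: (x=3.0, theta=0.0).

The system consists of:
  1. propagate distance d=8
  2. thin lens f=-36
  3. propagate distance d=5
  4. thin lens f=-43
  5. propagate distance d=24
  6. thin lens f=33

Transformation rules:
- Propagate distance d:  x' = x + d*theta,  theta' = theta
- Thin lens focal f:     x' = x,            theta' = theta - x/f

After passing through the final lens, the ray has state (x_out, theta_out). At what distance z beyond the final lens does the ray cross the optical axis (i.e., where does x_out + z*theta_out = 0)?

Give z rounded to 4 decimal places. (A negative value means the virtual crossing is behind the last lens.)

Initial: x=3.0000 theta=0.0000
After 1 (propagate distance d=8): x=3.0000 theta=0.0000
After 2 (thin lens f=-36): x=3.0000 theta=1/12 (≈0.0833)
After 3 (propagate distance d=5): x=41/12 (≈3.4167) theta=1/12 (≈0.0833)
After 4 (thin lens f=-43): x=41/12 (≈3.4167) theta=7/43 (≈0.1628)
After 5 (propagate distance d=24): x=3779/516 (≈7.3236) theta=7/43 (≈0.1628)
After 6 (thin lens f=33): x=3779/516 (≈7.3236) theta=-1007/17028 (≈-0.0591)
z_focus = -x_out/theta_out = -(3779/516)/(-1007/17028) = 124707/1007 ≈ 123.8401
Rounded to 4 decimal places: z = 123.8401

Answer: 123.8401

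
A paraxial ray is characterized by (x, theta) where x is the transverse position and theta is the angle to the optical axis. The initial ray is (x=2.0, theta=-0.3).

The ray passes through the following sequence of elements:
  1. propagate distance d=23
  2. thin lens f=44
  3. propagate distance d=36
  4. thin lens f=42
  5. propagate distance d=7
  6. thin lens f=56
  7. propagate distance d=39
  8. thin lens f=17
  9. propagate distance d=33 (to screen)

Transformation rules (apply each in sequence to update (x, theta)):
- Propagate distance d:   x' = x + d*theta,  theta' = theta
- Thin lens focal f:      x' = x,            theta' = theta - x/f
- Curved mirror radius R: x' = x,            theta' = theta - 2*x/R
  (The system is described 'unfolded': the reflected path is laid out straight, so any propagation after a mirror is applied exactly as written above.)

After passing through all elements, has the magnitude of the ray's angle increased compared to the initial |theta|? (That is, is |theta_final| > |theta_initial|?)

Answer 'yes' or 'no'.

Answer: no

Derivation:
Initial: x=2.0000 theta=-0.3000
After 1 (propagate distance d=23): x=-4.9000 theta=-0.3000
After 2 (thin lens f=44): x=-4.9000 theta=-83/440 (≈-0.1886)
After 3 (propagate distance d=36): x=-643/55 (≈-11.6909) theta=-83/440 (≈-0.1886)
After 4 (thin lens f=42): x=-643/55 (≈-11.6909) theta=829/9240 (≈0.0897)
After 5 (propagate distance d=7): x=-14603/1320 (≈-11.0629) theta=829/9240 (≈0.0897)
After 6 (thin lens f=56): x=-14603/1320 (≈-11.0629) theta=4247/14784 (≈0.2873)
After 7 (propagate distance d=39): x=10397/73920 (≈0.1407) theta=4247/14784 (≈0.2873)
After 8 (thin lens f=17): x=10397/73920 (≈0.1407) theta=58433/209440 (≈0.2790)
After 9 (propagate distance d=33 (to screen)): x=1678069/179520 (≈9.3475) theta=58433/209440 (≈0.2790)
|theta_initial|=0.3000 |theta_final|=58433/209440 (≈0.2790) -> not increased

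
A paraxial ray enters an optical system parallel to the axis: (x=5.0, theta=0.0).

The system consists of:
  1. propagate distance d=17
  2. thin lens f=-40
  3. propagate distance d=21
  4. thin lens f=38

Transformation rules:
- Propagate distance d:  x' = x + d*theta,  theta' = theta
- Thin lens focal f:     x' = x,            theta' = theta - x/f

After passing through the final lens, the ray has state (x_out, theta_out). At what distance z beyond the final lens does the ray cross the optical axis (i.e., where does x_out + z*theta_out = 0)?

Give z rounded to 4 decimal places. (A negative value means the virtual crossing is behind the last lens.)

Answer: 100.7826

Derivation:
Initial: x=5.0000 theta=0.0000
After 1 (propagate distance d=17): x=5.0000 theta=0.0000
After 2 (thin lens f=-40): x=5.0000 theta=0.1250
After 3 (propagate distance d=21): x=7.6250 theta=0.1250
After 4 (thin lens f=38): x=7.6250 theta=-23/304 (≈-0.0757)
z_focus = -x_out/theta_out = -(7.6250)/(-23/304) = 2318/23 ≈ 100.7826
Rounded to 4 decimal places: z = 100.7826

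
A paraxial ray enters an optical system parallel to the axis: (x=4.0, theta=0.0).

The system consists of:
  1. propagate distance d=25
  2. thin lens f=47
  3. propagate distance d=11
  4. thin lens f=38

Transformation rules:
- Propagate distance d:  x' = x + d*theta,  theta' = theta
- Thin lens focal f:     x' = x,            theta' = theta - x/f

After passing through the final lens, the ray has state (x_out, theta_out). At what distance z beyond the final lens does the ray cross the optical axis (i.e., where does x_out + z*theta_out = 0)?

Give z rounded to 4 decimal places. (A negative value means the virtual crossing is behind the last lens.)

Answer: 18.4865

Derivation:
Initial: x=4.0000 theta=0.0000
After 1 (propagate distance d=25): x=4.0000 theta=0.0000
After 2 (thin lens f=47): x=4.0000 theta=-4/47 (≈-0.0851)
After 3 (propagate distance d=11): x=144/47 (≈3.0638) theta=-4/47 (≈-0.0851)
After 4 (thin lens f=38): x=144/47 (≈3.0638) theta=-148/893 (≈-0.1657)
z_focus = -x_out/theta_out = -(144/47)/(-148/893) = 684/37 ≈ 18.4865
Rounded to 4 decimal places: z = 18.4865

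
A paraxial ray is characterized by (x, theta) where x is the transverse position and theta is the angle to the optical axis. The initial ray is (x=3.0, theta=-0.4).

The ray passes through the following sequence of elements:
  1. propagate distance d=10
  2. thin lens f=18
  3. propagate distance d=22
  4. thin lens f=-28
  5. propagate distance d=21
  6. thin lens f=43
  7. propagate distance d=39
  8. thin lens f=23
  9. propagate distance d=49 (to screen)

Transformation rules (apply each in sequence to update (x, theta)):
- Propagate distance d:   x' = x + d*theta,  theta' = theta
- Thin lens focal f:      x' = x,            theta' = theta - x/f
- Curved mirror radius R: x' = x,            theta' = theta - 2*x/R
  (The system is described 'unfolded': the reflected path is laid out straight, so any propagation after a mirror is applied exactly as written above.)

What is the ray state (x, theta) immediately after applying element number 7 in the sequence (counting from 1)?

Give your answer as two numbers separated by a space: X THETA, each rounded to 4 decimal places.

Initial: x=3.0000 theta=-0.4000
After 1 (propagate distance d=10): x=-1.0000 theta=-0.4000
After 2 (thin lens f=18): x=-1.0000 theta=-31/90 (≈-0.3444)
After 3 (propagate distance d=22): x=-386/45 (≈-8.5778) theta=-31/90 (≈-0.3444)
After 4 (thin lens f=-28): x=-386/45 (≈-8.5778) theta=-41/63 (≈-0.6508)
After 5 (propagate distance d=21): x=-1001/45 (≈-22.2444) theta=-41/63 (≈-0.6508)
After 6 (thin lens f=43): x=-1001/45 (≈-22.2444) theta=-1808/13545 (≈-0.1335)
After 7 (propagate distance d=39): x=-371813/13545 (≈-27.4502) theta=-1808/13545 (≈-0.1335)
Rounded to 4 decimal places: x = -27.4502, theta = -0.1335

Answer: -27.4502 -0.1335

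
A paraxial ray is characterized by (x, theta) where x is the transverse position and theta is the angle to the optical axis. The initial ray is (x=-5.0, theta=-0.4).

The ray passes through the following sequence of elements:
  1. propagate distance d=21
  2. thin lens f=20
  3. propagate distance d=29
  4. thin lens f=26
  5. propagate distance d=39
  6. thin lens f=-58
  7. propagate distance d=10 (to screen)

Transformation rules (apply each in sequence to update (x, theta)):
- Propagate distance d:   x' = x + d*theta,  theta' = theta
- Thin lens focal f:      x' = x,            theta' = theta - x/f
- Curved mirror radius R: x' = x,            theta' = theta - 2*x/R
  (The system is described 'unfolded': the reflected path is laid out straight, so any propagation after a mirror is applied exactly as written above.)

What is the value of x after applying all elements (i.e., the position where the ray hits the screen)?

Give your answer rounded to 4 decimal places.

Answer: 20.4530

Derivation:
Initial: x=-5.0000 theta=-0.4000
After 1 (propagate distance d=21): x=-13.4000 theta=-0.4000
After 2 (thin lens f=20): x=-13.4000 theta=0.2700
After 3 (propagate distance d=29): x=-5.5700 theta=0.2700
After 4 (thin lens f=26): x=-5.5700 theta=1259/2600 (≈0.4842)
After 5 (propagate distance d=39): x=13.3150 theta=1259/2600 (≈0.4842)
After 6 (thin lens f=-58): x=13.3150 theta=107641/150800 (≈0.7138)
After 7 (propagate distance d=10 (to screen)): x=385539/18850 (≈20.4530) theta=107641/150800 (≈0.7138)
Rounded to 4 decimal places: x = 20.4530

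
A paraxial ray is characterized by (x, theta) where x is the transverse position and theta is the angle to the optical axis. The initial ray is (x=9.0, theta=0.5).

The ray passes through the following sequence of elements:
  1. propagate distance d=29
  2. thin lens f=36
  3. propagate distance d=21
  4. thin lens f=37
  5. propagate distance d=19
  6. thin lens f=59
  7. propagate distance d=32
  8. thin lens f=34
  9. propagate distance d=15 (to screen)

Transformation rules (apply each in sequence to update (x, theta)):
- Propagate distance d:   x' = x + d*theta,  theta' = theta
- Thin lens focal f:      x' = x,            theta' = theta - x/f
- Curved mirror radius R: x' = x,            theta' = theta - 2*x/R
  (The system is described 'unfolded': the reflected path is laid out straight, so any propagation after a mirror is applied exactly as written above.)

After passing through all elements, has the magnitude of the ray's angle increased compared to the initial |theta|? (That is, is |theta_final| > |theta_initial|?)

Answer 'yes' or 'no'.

Answer: no

Derivation:
Initial: x=9.0000 theta=0.5000
After 1 (propagate distance d=29): x=23.5000 theta=0.5000
After 2 (thin lens f=36): x=23.5000 theta=-11/72 (≈-0.1528)
After 3 (propagate distance d=21): x=487/24 (≈20.2917) theta=-11/72 (≈-0.1528)
After 4 (thin lens f=37): x=487/24 (≈20.2917) theta=-467/666 (≈-0.7012)
After 5 (propagate distance d=19): x=18565/2664 (≈6.9688) theta=-467/666 (≈-0.7012)
After 6 (thin lens f=59): x=18565/2664 (≈6.9688) theta=-128777/157176 (≈-0.8193)
After 7 (propagate distance d=32): x=-3025529/157176 (≈-19.2493) theta=-128777/157176 (≈-0.8193)
After 8 (thin lens f=34): x=-3025529/157176 (≈-19.2493) theta=-150321/593776 (≈-0.2532)
After 9 (propagate distance d=15 (to screen)): x=-123161321/5343984 (≈-23.0467) theta=-150321/593776 (≈-0.2532)
|theta_initial|=0.5000 |theta_final|=150321/593776 (≈0.2532) -> not increased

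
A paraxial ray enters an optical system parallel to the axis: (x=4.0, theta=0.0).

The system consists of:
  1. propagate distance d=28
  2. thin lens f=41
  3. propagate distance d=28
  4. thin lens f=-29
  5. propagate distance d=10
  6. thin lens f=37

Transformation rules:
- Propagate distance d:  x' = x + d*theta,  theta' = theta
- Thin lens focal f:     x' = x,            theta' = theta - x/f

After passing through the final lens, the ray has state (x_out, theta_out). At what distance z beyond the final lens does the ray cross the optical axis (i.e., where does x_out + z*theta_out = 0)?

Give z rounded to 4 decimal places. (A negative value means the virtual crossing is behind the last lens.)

Answer: 9.9246

Derivation:
Initial: x=4.0000 theta=0.0000
After 1 (propagate distance d=28): x=4.0000 theta=0.0000
After 2 (thin lens f=41): x=4.0000 theta=-4/41 (≈-0.0976)
After 3 (propagate distance d=28): x=52/41 (≈1.2683) theta=-4/41 (≈-0.0976)
After 4 (thin lens f=-29): x=52/41 (≈1.2683) theta=-64/1189 (≈-0.0538)
After 5 (propagate distance d=10): x=868/1189 (≈0.7300) theta=-64/1189 (≈-0.0538)
After 6 (thin lens f=37): x=868/1189 (≈0.7300) theta=-3236/43993 (≈-0.0736)
z_focus = -x_out/theta_out = -(868/1189)/(-3236/43993) = 8029/809 ≈ 9.9246
Rounded to 4 decimal places: z = 9.9246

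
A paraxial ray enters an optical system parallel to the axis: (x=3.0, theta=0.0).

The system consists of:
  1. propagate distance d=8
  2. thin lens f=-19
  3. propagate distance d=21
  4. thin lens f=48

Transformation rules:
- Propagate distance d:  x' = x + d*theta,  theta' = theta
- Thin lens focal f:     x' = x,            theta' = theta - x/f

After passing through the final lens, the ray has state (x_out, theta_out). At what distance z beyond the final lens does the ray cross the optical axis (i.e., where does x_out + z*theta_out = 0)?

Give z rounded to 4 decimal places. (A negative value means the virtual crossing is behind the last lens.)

Initial: x=3.0000 theta=0.0000
After 1 (propagate distance d=8): x=3.0000 theta=0.0000
After 2 (thin lens f=-19): x=3.0000 theta=3/19 (≈0.1579)
After 3 (propagate distance d=21): x=120/19 (≈6.3158) theta=3/19 (≈0.1579)
After 4 (thin lens f=48): x=120/19 (≈6.3158) theta=1/38 (≈0.0263)
z_focus = -x_out/theta_out = -(120/19)/(1/38) = -240.0000
Rounded to 4 decimal places: z = -240.0000

Answer: -240.0000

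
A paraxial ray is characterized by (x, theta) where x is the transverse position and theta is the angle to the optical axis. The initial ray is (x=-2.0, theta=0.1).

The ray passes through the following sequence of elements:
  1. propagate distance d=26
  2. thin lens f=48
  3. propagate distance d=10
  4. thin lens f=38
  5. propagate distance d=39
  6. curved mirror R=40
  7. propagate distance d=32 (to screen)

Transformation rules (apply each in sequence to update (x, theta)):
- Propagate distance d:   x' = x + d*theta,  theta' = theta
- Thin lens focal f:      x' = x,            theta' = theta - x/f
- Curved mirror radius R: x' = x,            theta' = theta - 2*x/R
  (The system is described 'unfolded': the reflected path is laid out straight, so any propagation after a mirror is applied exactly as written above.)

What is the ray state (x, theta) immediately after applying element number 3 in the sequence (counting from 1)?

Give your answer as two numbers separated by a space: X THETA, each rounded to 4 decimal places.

Answer: 1.4750 0.0875

Derivation:
Initial: x=-2.0000 theta=0.1000
After 1 (propagate distance d=26): x=0.6000 theta=0.1000
After 2 (thin lens f=48): x=0.6000 theta=0.0875
After 3 (propagate distance d=10): x=1.4750 theta=0.0875
Rounded to 4 decimal places: x = 1.4750, theta = 0.0875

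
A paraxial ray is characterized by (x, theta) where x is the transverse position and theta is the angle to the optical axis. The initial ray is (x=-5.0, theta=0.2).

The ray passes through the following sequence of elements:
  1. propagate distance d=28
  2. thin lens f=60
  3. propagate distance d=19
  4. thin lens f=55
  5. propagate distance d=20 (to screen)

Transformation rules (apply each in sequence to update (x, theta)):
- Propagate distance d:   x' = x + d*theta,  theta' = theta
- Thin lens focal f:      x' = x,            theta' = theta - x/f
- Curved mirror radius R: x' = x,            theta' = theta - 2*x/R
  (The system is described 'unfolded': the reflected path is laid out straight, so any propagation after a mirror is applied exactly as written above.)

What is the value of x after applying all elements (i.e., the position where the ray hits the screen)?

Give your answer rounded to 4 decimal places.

Initial: x=-5.0000 theta=0.2000
After 1 (propagate distance d=28): x=0.6000 theta=0.2000
After 2 (thin lens f=60): x=0.6000 theta=0.1900
After 3 (propagate distance d=19): x=4.2100 theta=0.1900
After 4 (thin lens f=55): x=4.2100 theta=156/1375 (≈0.1135)
After 5 (propagate distance d=20 (to screen)): x=7127/1100 (≈6.4791) theta=156/1375 (≈0.1135)
Rounded to 4 decimal places: x = 6.4791

Answer: 6.4791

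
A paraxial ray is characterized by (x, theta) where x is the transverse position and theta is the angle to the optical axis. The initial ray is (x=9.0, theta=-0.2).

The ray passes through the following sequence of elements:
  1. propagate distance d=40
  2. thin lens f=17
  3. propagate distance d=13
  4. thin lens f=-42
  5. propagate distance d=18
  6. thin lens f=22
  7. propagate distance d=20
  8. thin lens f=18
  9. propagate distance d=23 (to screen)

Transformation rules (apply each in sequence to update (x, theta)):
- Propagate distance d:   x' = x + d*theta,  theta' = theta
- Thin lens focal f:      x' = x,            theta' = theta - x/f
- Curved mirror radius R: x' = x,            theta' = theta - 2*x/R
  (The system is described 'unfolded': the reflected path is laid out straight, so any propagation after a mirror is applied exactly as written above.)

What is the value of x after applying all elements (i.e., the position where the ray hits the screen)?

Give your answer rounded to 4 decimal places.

Initial: x=9.0000 theta=-0.2000
After 1 (propagate distance d=40): x=1.0000 theta=-0.2000
After 2 (thin lens f=17): x=1.0000 theta=-22/85 (≈-0.2588)
After 3 (propagate distance d=13): x=-201/85 (≈-2.3647) theta=-22/85 (≈-0.2588)
After 4 (thin lens f=-42): x=-201/85 (≈-2.3647) theta=-75/238 (≈-0.3151)
After 5 (propagate distance d=18): x=-4782/595 (≈-8.0370) theta=-75/238 (≈-0.3151)
After 6 (thin lens f=22): x=-4782/595 (≈-8.0370) theta=657/13090 (≈0.0502)
After 7 (propagate distance d=20): x=-6576/935 (≈-7.0332) theta=657/13090 (≈0.0502)
After 8 (thin lens f=18): x=-6576/935 (≈-7.0332) theta=3463/7854 (≈0.4409)
After 9 (propagate distance d=23 (to screen)): x=122053/39270 (≈3.1080) theta=3463/7854 (≈0.4409)
Rounded to 4 decimal places: x = 3.1080

Answer: 3.1080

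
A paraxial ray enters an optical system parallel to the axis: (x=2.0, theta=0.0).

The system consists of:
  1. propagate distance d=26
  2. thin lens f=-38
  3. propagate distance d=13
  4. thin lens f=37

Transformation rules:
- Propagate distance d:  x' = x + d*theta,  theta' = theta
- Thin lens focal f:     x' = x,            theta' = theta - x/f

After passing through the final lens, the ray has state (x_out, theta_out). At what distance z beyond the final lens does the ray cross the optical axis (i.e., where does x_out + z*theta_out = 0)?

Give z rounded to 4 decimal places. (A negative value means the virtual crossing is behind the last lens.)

Initial: x=2.0000 theta=0.0000
After 1 (propagate distance d=26): x=2.0000 theta=0.0000
After 2 (thin lens f=-38): x=2.0000 theta=1/19 (≈0.0526)
After 3 (propagate distance d=13): x=51/19 (≈2.6842) theta=1/19 (≈0.0526)
After 4 (thin lens f=37): x=51/19 (≈2.6842) theta=-14/703 (≈-0.0199)
z_focus = -x_out/theta_out = -(51/19)/(-14/703) = 1887/14 ≈ 134.7857
Rounded to 4 decimal places: z = 134.7857

Answer: 134.7857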